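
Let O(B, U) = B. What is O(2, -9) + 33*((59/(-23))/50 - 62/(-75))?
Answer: 1269/46 ≈ 27.587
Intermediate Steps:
O(2, -9) + 33*((59/(-23))/50 - 62/(-75)) = 2 + 33*((59/(-23))/50 - 62/(-75)) = 2 + 33*((59*(-1/23))*(1/50) - 62*(-1/75)) = 2 + 33*(-59/23*1/50 + 62/75) = 2 + 33*(-59/1150 + 62/75) = 2 + 33*(107/138) = 2 + 1177/46 = 1269/46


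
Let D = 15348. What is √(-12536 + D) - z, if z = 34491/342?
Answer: -11497/114 + 2*√703 ≈ -47.823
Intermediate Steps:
z = 11497/114 (z = 34491*(1/342) = 11497/114 ≈ 100.85)
√(-12536 + D) - z = √(-12536 + 15348) - 1*11497/114 = √2812 - 11497/114 = 2*√703 - 11497/114 = -11497/114 + 2*√703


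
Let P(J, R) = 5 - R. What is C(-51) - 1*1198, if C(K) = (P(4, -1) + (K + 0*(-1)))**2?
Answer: 827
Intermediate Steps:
C(K) = (6 + K)**2 (C(K) = ((5 - 1*(-1)) + (K + 0*(-1)))**2 = ((5 + 1) + (K + 0))**2 = (6 + K)**2)
C(-51) - 1*1198 = (6 - 51)**2 - 1*1198 = (-45)**2 - 1198 = 2025 - 1198 = 827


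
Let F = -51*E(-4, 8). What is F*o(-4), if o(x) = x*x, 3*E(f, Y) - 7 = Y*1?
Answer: -4080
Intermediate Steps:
E(f, Y) = 7/3 + Y/3 (E(f, Y) = 7/3 + (Y*1)/3 = 7/3 + Y/3)
o(x) = x²
F = -255 (F = -51*(7/3 + (⅓)*8) = -51*(7/3 + 8/3) = -51*5 = -255)
F*o(-4) = -255*(-4)² = -255*16 = -4080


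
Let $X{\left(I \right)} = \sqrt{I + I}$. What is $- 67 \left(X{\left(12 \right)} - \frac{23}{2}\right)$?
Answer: $\frac{1541}{2} - 134 \sqrt{6} \approx 442.27$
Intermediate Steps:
$X{\left(I \right)} = \sqrt{2} \sqrt{I}$ ($X{\left(I \right)} = \sqrt{2 I} = \sqrt{2} \sqrt{I}$)
$- 67 \left(X{\left(12 \right)} - \frac{23}{2}\right) = - 67 \left(\sqrt{2} \sqrt{12} - \frac{23}{2}\right) = - 67 \left(\sqrt{2} \cdot 2 \sqrt{3} - \frac{23}{2}\right) = - 67 \left(2 \sqrt{6} - \frac{23}{2}\right) = - 67 \left(- \frac{23}{2} + 2 \sqrt{6}\right) = \frac{1541}{2} - 134 \sqrt{6}$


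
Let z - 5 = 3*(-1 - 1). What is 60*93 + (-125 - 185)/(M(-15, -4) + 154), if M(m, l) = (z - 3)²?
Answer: 94829/17 ≈ 5578.2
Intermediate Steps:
z = -1 (z = 5 + 3*(-1 - 1) = 5 + 3*(-2) = 5 - 6 = -1)
M(m, l) = 16 (M(m, l) = (-1 - 3)² = (-4)² = 16)
60*93 + (-125 - 185)/(M(-15, -4) + 154) = 60*93 + (-125 - 185)/(16 + 154) = 5580 - 310/170 = 5580 - 310*1/170 = 5580 - 31/17 = 94829/17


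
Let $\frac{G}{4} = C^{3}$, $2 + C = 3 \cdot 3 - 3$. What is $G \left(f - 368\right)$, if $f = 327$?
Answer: $-10496$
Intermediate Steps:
$C = 4$ ($C = -2 + \left(3 \cdot 3 - 3\right) = -2 + \left(9 - 3\right) = -2 + 6 = 4$)
$G = 256$ ($G = 4 \cdot 4^{3} = 4 \cdot 64 = 256$)
$G \left(f - 368\right) = 256 \left(327 - 368\right) = 256 \left(-41\right) = -10496$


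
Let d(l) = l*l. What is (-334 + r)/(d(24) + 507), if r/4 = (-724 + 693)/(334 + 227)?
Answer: -187498/607563 ≈ -0.30861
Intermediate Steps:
d(l) = l²
r = -124/561 (r = 4*((-724 + 693)/(334 + 227)) = 4*(-31/561) = -124/561 ≈ -0.22103)
(-334 + r)/(d(24) + 507) = (-334 - 124/561)/(24² + 507) = -187498/(561*(576 + 507)) = -187498/561/1083 = -187498/561*1/1083 = -187498/607563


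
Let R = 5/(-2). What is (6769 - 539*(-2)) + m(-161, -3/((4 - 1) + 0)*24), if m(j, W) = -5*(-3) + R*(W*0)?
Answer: 7862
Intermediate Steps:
R = -5/2 (R = 5*(-1/2) = -5/2 ≈ -2.5000)
m(j, W) = 15 (m(j, W) = -5*(-3) - 5*W*0/2 = 15 - 5/2*0 = 15 + 0 = 15)
(6769 - 539*(-2)) + m(-161, -3/((4 - 1) + 0)*24) = (6769 - 539*(-2)) + 15 = (6769 + 1078) + 15 = 7847 + 15 = 7862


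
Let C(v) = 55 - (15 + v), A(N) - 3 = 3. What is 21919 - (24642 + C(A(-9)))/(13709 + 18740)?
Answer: 711224955/32449 ≈ 21918.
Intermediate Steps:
A(N) = 6 (A(N) = 3 + 3 = 6)
C(v) = 40 - v (C(v) = 55 + (-15 - v) = 40 - v)
21919 - (24642 + C(A(-9)))/(13709 + 18740) = 21919 - (24642 + (40 - 1*6))/(13709 + 18740) = 21919 - (24642 + (40 - 6))/32449 = 21919 - (24642 + 34)/32449 = 21919 - 24676/32449 = 711224955/32449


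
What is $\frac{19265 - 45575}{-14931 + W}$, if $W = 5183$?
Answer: $\frac{13155}{4874} \approx 2.699$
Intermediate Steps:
$\frac{19265 - 45575}{-14931 + W} = \frac{19265 - 45575}{-14931 + 5183} = - \frac{26310}{-9748} = \left(-26310\right) \left(- \frac{1}{9748}\right) = \frac{13155}{4874}$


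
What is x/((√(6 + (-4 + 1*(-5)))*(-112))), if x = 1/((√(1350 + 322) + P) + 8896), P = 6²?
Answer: -I*√1254/13402863936 + 29*I*√3/87031584 ≈ 5.745e-7*I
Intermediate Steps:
P = 36
x = 1/(8932 + 2*√418) (x = 1/((√(1350 + 322) + 36) + 8896) = 1/((√1672 + 36) + 8896) = 1/((2*√418 + 36) + 8896) = 1/((36 + 2*√418) + 8896) = 1/(8932 + 2*√418) ≈ 0.00011145)
x/((√(6 + (-4 + 1*(-5)))*(-112))) = (203/1813158 - √418/39889476)/((√(6 + (-4 + 1*(-5)))*(-112))) = (203/1813158 - √418/39889476)/((√(6 + (-4 - 5))*(-112))) = (203/1813158 - √418/39889476)/((√(6 - 9)*(-112))) = (203/1813158 - √418/39889476)/((√(-3)*(-112))) = (203/1813158 - √418/39889476)/(((I*√3)*(-112))) = (203/1813158 - √418/39889476)/((-112*I*√3)) = (203/1813158 - √418/39889476)*(I*√3/336) = I*√3*(203/1813158 - √418/39889476)/336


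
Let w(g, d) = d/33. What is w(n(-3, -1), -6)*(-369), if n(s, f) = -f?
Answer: 738/11 ≈ 67.091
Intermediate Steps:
w(g, d) = d/33 (w(g, d) = d*(1/33) = d/33)
w(n(-3, -1), -6)*(-369) = ((1/33)*(-6))*(-369) = -2/11*(-369) = 738/11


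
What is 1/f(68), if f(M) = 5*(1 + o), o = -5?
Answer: -1/20 ≈ -0.050000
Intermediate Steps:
f(M) = -20 (f(M) = 5*(1 - 5) = 5*(-4) = -20)
1/f(68) = 1/(-20) = -1/20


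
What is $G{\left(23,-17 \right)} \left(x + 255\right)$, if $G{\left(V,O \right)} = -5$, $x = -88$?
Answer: $-835$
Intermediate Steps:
$G{\left(23,-17 \right)} \left(x + 255\right) = - 5 \left(-88 + 255\right) = \left(-5\right) 167 = -835$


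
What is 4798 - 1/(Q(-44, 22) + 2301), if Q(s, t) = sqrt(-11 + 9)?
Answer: 25403502893/5294603 + I*sqrt(2)/5294603 ≈ 4798.0 + 2.671e-7*I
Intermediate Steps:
Q(s, t) = I*sqrt(2) (Q(s, t) = sqrt(-2) = I*sqrt(2))
4798 - 1/(Q(-44, 22) + 2301) = 4798 - 1/(I*sqrt(2) + 2301) = 4798 - 1/(2301 + I*sqrt(2))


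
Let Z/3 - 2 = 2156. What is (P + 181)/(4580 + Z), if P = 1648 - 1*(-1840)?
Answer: 3669/11054 ≈ 0.33192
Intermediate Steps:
P = 3488 (P = 1648 + 1840 = 3488)
Z = 6474 (Z = 6 + 3*2156 = 6 + 6468 = 6474)
(P + 181)/(4580 + Z) = (3488 + 181)/(4580 + 6474) = 3669/11054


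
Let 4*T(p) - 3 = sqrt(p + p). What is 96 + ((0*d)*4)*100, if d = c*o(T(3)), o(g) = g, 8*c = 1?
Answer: 96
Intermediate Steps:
c = 1/8 (c = (1/8)*1 = 1/8 ≈ 0.12500)
T(p) = 3/4 + sqrt(2)*sqrt(p)/4 (T(p) = 3/4 + sqrt(p + p)/4 = 3/4 + sqrt(2*p)/4 = 3/4 + (sqrt(2)*sqrt(p))/4 = 3/4 + sqrt(2)*sqrt(p)/4)
d = 3/32 + sqrt(6)/32 (d = (3/4 + sqrt(2)*sqrt(3)/4)/8 = (3/4 + sqrt(6)/4)/8 = 3/32 + sqrt(6)/32 ≈ 0.17030)
96 + ((0*d)*4)*100 = 96 + ((0*(3/32 + sqrt(6)/32))*4)*100 = 96 + (0*4)*100 = 96 + 0*100 = 96 + 0 = 96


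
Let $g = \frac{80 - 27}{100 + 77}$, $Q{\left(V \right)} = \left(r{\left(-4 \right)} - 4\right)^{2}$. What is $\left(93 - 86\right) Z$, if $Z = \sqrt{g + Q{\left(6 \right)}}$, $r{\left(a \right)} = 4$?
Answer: $\frac{7 \sqrt{9381}}{177} \approx 3.8304$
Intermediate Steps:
$Q{\left(V \right)} = 0$ ($Q{\left(V \right)} = \left(4 - 4\right)^{2} = 0^{2} = 0$)
$g = \frac{53}{177} \approx 0.29944$
$Z = \frac{\sqrt{9381}}{177}$ ($Z = \sqrt{\frac{53}{177} + 0} = \sqrt{\frac{53}{177}} = \frac{\sqrt{9381}}{177} \approx 0.54721$)
$\left(93 - 86\right) Z = \left(93 - 86\right) \frac{\sqrt{9381}}{177} = 7 \frac{\sqrt{9381}}{177} = \frac{7 \sqrt{9381}}{177}$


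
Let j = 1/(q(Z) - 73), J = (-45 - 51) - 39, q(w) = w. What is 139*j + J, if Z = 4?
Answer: -9454/69 ≈ -137.01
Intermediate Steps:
J = -135 (J = -96 - 39 = -135)
j = -1/69 (j = 1/(4 - 73) = 1/(-69) = -1/69 ≈ -0.014493)
139*j + J = 139*(-1/69) - 135 = -139/69 - 135 = -9454/69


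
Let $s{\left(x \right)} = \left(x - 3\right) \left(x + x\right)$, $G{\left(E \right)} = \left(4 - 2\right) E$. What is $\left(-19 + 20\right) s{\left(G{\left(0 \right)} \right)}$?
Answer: $0$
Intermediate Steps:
$G{\left(E \right)} = 2 E$
$s{\left(x \right)} = 2 x \left(-3 + x\right)$ ($s{\left(x \right)} = \left(-3 + x\right) 2 x = 2 x \left(-3 + x\right)$)
$\left(-19 + 20\right) s{\left(G{\left(0 \right)} \right)} = \left(-19 + 20\right) 2 \cdot 2 \cdot 0 \left(-3 + 2 \cdot 0\right) = 1 \cdot 2 \cdot 0 \left(-3 + 0\right) = 1 \cdot 2 \cdot 0 \left(-3\right) = 1 \cdot 0 = 0$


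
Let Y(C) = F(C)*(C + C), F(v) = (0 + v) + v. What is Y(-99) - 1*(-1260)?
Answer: 40464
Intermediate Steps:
F(v) = 2*v (F(v) = v + v = 2*v)
Y(C) = 4*C² (Y(C) = (2*C)*(C + C) = (2*C)*(2*C) = 4*C²)
Y(-99) - 1*(-1260) = 4*(-99)² - 1*(-1260) = 4*9801 + 1260 = 39204 + 1260 = 40464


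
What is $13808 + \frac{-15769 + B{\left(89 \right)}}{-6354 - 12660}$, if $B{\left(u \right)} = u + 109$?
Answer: $\frac{262560883}{19014} \approx 13809.0$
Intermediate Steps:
$B{\left(u \right)} = 109 + u$
$13808 + \frac{-15769 + B{\left(89 \right)}}{-6354 - 12660} = 13808 + \frac{-15769 + \left(109 + 89\right)}{-6354 - 12660} = 13808 + \frac{-15769 + 198}{-19014} = 13808 - - \frac{15571}{19014} = 13808 + \frac{15571}{19014} = \frac{262560883}{19014}$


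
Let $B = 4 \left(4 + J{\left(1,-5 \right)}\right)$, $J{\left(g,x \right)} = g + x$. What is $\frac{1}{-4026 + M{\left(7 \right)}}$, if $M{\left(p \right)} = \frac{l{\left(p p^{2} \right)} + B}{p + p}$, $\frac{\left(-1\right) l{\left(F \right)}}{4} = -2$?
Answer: $- \frac{7}{28178} \approx -0.00024842$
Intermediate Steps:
$l{\left(F \right)} = 8$ ($l{\left(F \right)} = \left(-4\right) \left(-2\right) = 8$)
$B = 0$ ($B = 4 \left(4 + \left(1 - 5\right)\right) = 4 \left(4 - 4\right) = 4 \cdot 0 = 0$)
$M{\left(p \right)} = \frac{4}{p}$ ($M{\left(p \right)} = \frac{8 + 0}{p + p} = \frac{8}{2 p} = 8 \frac{1}{2 p} = \frac{4}{p}$)
$\frac{1}{-4026 + M{\left(7 \right)}} = \frac{1}{-4026 + \frac{4}{7}} = \frac{1}{- \frac{28178}{7}} = - \frac{7}{28178}$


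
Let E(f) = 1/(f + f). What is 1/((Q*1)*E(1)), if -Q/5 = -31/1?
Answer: 2/155 ≈ 0.012903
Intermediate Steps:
E(f) = 1/(2*f)
Q = 155 (Q = -(-155)/1 = -(-155) = -5*(-31) = 155)
1/((Q*1)*E(1)) = 1/((155*1)*((½)/1)) = 1/(155*((½)*1)) = 1/(155*(½)) = 1/(155/2) = 2/155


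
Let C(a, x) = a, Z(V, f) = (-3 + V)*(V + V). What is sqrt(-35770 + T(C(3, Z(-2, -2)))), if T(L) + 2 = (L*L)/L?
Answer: I*sqrt(35769) ≈ 189.13*I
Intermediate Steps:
Z(V, f) = 2*V*(-3 + V) (Z(V, f) = (-3 + V)*(2*V) = 2*V*(-3 + V))
T(L) = -2 + L (T(L) = -2 + (L*L)/L = -2 + L**2/L = -2 + L)
sqrt(-35770 + T(C(3, Z(-2, -2)))) = sqrt(-35770 + (-2 + 3)) = sqrt(-35770 + 1) = sqrt(-35769) = I*sqrt(35769)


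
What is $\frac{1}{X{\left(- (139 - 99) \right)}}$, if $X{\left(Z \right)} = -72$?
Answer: $- \frac{1}{72} \approx -0.013889$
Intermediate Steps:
$\frac{1}{X{\left(- (139 - 99) \right)}} = \frac{1}{-72} = - \frac{1}{72}$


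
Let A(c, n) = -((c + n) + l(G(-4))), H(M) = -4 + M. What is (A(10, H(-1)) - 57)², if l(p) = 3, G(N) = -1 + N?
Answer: 4225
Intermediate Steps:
A(c, n) = -3 - c - n (A(c, n) = -((c + n) + 3) = -(3 + c + n) = -3 - c - n)
(A(10, H(-1)) - 57)² = ((-3 - 1*10 - (-4 - 1)) - 57)² = ((-3 - 10 - 1*(-5)) - 57)² = ((-3 - 10 + 5) - 57)² = (-8 - 57)² = (-65)² = 4225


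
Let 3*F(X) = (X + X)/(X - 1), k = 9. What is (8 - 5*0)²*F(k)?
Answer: 48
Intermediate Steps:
F(X) = 2*X/(3*(-1 + X)) (F(X) = ((X + X)/(X - 1))/3 = ((2*X)/(-1 + X))/3 = (2*X/(-1 + X))/3 = 2*X/(3*(-1 + X)))
(8 - 5*0)²*F(k) = (8 - 5*0)²*((⅔)*9/(-1 + 9)) = (8 + 0)²*((⅔)*9/8) = 8²*((⅔)*9*(⅛)) = 64*(¾) = 48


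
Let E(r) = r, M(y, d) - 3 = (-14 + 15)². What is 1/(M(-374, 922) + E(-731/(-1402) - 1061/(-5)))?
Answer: 7010/1519217 ≈ 0.0046142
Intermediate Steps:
M(y, d) = 4 (M(y, d) = 3 + (-14 + 15)² = 3 + 1² = 3 + 1 = 4)
1/(M(-374, 922) + E(-731/(-1402) - 1061/(-5))) = 1/(4 + (-731/(-1402) - 1061/(-5))) = 1/(4 + (-731*(-1/1402) - 1061*(-⅕))) = 1/(4 + (731/1402 + 1061/5)) = 1/(4 + 1491177/7010) = 1/(1519217/7010) = 7010/1519217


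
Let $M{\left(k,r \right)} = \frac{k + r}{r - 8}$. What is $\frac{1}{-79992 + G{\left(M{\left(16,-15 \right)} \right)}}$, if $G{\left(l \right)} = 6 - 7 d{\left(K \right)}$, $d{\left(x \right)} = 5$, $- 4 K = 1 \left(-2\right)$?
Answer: $- \frac{1}{80021} \approx -1.2497 \cdot 10^{-5}$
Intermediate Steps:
$K = \frac{1}{2}$ ($K = - \frac{1 \left(-2\right)}{4} = \left(- \frac{1}{4}\right) \left(-2\right) = \frac{1}{2} \approx 0.5$)
$M{\left(k,r \right)} = \frac{k + r}{-8 + r}$
$G{\left(l \right)} = -29$ ($G{\left(l \right)} = 6 - 35 = -29$)
$\frac{1}{-79992 + G{\left(M{\left(16,-15 \right)} \right)}} = \frac{1}{-79992 - 29} = \frac{1}{-80021} = - \frac{1}{80021}$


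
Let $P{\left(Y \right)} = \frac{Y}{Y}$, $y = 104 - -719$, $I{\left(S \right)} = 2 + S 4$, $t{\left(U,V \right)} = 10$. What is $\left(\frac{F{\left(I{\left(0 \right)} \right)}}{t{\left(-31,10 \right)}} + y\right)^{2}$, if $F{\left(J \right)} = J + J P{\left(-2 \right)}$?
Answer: $\frac{16949689}{25} \approx 6.7799 \cdot 10^{5}$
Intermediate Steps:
$I{\left(S \right)} = 2 + 4 S$
$y = 823$ ($y = 104 + 719 = 823$)
$P{\left(Y \right)} = 1$
$F{\left(J \right)} = 2 J$ ($F{\left(J \right)} = J + J 1 = J + J = 2 J$)
$\left(\frac{F{\left(I{\left(0 \right)} \right)}}{t{\left(-31,10 \right)}} + y\right)^{2} = \left(\frac{2 \left(2 + 4 \cdot 0\right)}{10} + 823\right)^{2} = \left(2 \left(2 + 0\right) \frac{1}{10} + 823\right)^{2} = \left(2 \cdot 2 \cdot \frac{1}{10} + 823\right)^{2} = \left(4 \cdot \frac{1}{10} + 823\right)^{2} = \left(\frac{2}{5} + 823\right)^{2} = \left(\frac{4117}{5}\right)^{2} = \frac{16949689}{25}$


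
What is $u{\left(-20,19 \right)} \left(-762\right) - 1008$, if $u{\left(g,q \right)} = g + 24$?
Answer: $-4056$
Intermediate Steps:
$u{\left(g,q \right)} = 24 + g$
$u{\left(-20,19 \right)} \left(-762\right) - 1008 = \left(24 - 20\right) \left(-762\right) - 1008 = 4 \left(-762\right) - 1008 = -3048 - 1008 = -4056$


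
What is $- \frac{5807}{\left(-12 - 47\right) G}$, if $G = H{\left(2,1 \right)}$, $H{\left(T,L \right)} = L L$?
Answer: $\frac{5807}{59} \approx 98.424$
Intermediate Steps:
$H{\left(T,L \right)} = L^{2}$
$G = 1$ ($G = 1^{2} = 1$)
$- \frac{5807}{\left(-12 - 47\right) G} = - \frac{5807}{\left(-12 - 47\right) 1} = - \frac{5807}{\left(-59\right) 1} = - \frac{5807}{-59} = \left(-5807\right) \left(- \frac{1}{59}\right) = \frac{5807}{59}$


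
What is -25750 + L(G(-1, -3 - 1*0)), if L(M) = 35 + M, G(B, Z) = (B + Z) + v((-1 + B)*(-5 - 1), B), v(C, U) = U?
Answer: -25720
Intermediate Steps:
G(B, Z) = Z + 2*B (G(B, Z) = (B + Z) + B = Z + 2*B)
-25750 + L(G(-1, -3 - 1*0)) = -25750 + (35 + ((-3 - 1*0) + 2*(-1))) = -25750 + (35 + ((-3 + 0) - 2)) = -25750 + (35 + (-3 - 2)) = -25750 + (35 - 5) = -25750 + 30 = -25720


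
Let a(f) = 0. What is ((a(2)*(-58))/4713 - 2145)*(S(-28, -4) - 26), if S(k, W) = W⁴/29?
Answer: 1068210/29 ≈ 36835.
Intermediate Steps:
S(k, W) = W⁴/29 (S(k, W) = W⁴*(1/29) = W⁴/29)
((a(2)*(-58))/4713 - 2145)*(S(-28, -4) - 26) = ((0*(-58))/4713 - 2145)*((1/29)*(-4)⁴ - 26) = (0*(1/4713) - 2145)*((1/29)*256 - 26) = (0 - 2145)*(256/29 - 26) = -2145*(-498/29) = 1068210/29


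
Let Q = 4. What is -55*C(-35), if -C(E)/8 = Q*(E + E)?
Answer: -123200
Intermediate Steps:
C(E) = -64*E (C(E) = -32*(E + E) = -32*2*E = -64*E)
-55*C(-35) = -(-3520)*(-35) = -55*2240 = -123200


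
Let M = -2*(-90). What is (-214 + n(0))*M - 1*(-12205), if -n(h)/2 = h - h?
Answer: -26315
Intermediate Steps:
n(h) = 0 (n(h) = -2*(h - h) = -2*0 = 0)
M = 180
(-214 + n(0))*M - 1*(-12205) = (-214 + 0)*180 - 1*(-12205) = -214*180 + 12205 = -38520 + 12205 = -26315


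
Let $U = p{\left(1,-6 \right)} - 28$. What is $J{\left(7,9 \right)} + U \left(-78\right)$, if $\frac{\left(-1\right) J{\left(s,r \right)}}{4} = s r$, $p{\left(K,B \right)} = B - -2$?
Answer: $2244$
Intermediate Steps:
$p{\left(K,B \right)} = 2 + B$ ($p{\left(K,B \right)} = B + 2 = 2 + B$)
$U = -32$ ($U = \left(2 - 6\right) - 28 = -4 - 28 = -32$)
$J{\left(s,r \right)} = - 4 r s$ ($J{\left(s,r \right)} = - 4 s r = - 4 r s$)
$J{\left(7,9 \right)} + U \left(-78\right) = \left(-4\right) 9 \cdot 7 - -2496 = -252 + 2496 = 2244$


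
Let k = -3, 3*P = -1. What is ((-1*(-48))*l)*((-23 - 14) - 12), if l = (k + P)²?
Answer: -78400/3 ≈ -26133.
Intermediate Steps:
P = -⅓ (P = (⅓)*(-1) = -⅓ ≈ -0.33333)
l = 100/9 (l = (-3 - ⅓)² = (-10/3)² = 100/9 ≈ 11.111)
((-1*(-48))*l)*((-23 - 14) - 12) = (-1*(-48)*(100/9))*((-23 - 14) - 12) = (48*(100/9))*(-37 - 12) = (1600/3)*(-49) = -78400/3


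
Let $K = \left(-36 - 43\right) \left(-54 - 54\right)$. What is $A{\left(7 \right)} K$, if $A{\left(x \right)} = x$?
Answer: $59724$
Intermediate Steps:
$K = 8532$ ($K = \left(-79\right) \left(-108\right) = 8532$)
$A{\left(7 \right)} K = 7 \cdot 8532 = 59724$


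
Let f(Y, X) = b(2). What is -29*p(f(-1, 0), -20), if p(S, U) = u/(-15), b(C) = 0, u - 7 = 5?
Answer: 116/5 ≈ 23.200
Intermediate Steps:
u = 12 (u = 7 + 5 = 12)
f(Y, X) = 0
p(S, U) = -⅘ (p(S, U) = 12/(-15) = 12*(-1/15) = -⅘)
-29*p(f(-1, 0), -20) = -29*(-⅘) = 116/5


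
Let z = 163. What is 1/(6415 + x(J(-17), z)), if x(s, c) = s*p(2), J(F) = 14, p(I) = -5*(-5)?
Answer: 1/6765 ≈ 0.00014782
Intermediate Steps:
p(I) = 25
x(s, c) = 25*s (x(s, c) = s*25 = 25*s)
1/(6415 + x(J(-17), z)) = 1/(6415 + 25*14) = 1/(6415 + 350) = 1/6765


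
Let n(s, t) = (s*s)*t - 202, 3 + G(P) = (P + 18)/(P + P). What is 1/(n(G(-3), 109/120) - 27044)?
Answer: -480/13064891 ≈ -3.6740e-5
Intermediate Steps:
G(P) = -3 + (18 + P)/(2*P) (G(P) = -3 + (P + 18)/(P + P) = -3 + (18 + P)/((2*P)) = -3 + (18 + P)*(1/(2*P)) = -3 + (18 + P)/(2*P))
n(s, t) = -202 + t*s² (n(s, t) = s²*t - 202 = t*s² - 202 = -202 + t*s²)
1/(n(G(-3), 109/120) - 27044) = 1/((-202 + (109/120)*(-5/2 + 9/(-3))²) - 27044) = 1/((-202 + (109*(1/120))*(-5/2 + 9*(-⅓))²) - 27044) = 1/((-202 + 109*(-5/2 - 3)²/120) - 27044) = 1/((-202 + 109*(-11/2)²/120) - 27044) = 1/((-202 + (109/120)*(121/4)) - 27044) = 1/((-202 + 13189/480) - 27044) = 1/(-83771/480 - 27044) = 1/(-13064891/480) = -480/13064891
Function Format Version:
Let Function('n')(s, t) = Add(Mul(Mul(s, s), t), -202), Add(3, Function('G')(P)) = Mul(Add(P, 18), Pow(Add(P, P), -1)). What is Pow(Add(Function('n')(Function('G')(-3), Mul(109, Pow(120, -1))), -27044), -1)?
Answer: Rational(-480, 13064891) ≈ -3.6740e-5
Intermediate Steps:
Function('G')(P) = Add(-3, Mul(Rational(1, 2), Pow(P, -1), Add(18, P))) (Function('G')(P) = Add(-3, Mul(Add(P, 18), Pow(Add(P, P), -1))) = Add(-3, Mul(Add(18, P), Pow(Mul(2, P), -1))) = Add(-3, Mul(Add(18, P), Mul(Rational(1, 2), Pow(P, -1)))) = Add(-3, Mul(Rational(1, 2), Pow(P, -1), Add(18, P))))
Function('n')(s, t) = Add(-202, Mul(t, Pow(s, 2))) (Function('n')(s, t) = Add(Mul(Pow(s, 2), t), -202) = Add(Mul(t, Pow(s, 2)), -202) = Add(-202, Mul(t, Pow(s, 2))))
Pow(Add(Function('n')(Function('G')(-3), Mul(109, Pow(120, -1))), -27044), -1) = Pow(Add(Add(-202, Mul(Mul(109, Pow(120, -1)), Pow(Add(Rational(-5, 2), Mul(9, Pow(-3, -1))), 2))), -27044), -1) = Pow(Add(Add(-202, Mul(Mul(109, Rational(1, 120)), Pow(Add(Rational(-5, 2), Mul(9, Rational(-1, 3))), 2))), -27044), -1) = Pow(Add(Add(-202, Mul(Rational(109, 120), Pow(Add(Rational(-5, 2), -3), 2))), -27044), -1) = Pow(Add(Add(-202, Mul(Rational(109, 120), Pow(Rational(-11, 2), 2))), -27044), -1) = Pow(Add(Add(-202, Mul(Rational(109, 120), Rational(121, 4))), -27044), -1) = Pow(Add(Add(-202, Rational(13189, 480)), -27044), -1) = Pow(Add(Rational(-83771, 480), -27044), -1) = Pow(Rational(-13064891, 480), -1) = Rational(-480, 13064891)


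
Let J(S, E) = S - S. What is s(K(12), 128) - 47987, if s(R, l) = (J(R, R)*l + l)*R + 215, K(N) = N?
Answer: -46236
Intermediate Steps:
J(S, E) = 0
s(R, l) = 215 + R*l (s(R, l) = (0*l + l)*R + 215 = (0 + l)*R + 215 = l*R + 215 = R*l + 215 = 215 + R*l)
s(K(12), 128) - 47987 = (215 + 12*128) - 47987 = (215 + 1536) - 47987 = 1751 - 47987 = -46236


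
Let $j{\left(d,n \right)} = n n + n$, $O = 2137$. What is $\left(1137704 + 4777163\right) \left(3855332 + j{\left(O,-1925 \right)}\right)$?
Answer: $44710668928744$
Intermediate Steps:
$j{\left(d,n \right)} = n + n^{2}$ ($j{\left(d,n \right)} = n^{2} + n = n + n^{2}$)
$\left(1137704 + 4777163\right) \left(3855332 + j{\left(O,-1925 \right)}\right) = \left(1137704 + 4777163\right) \left(3855332 - 1925 \left(1 - 1925\right)\right) = 5914867 \left(3855332 - -3703700\right) = 5914867 \left(3855332 + 3703700\right) = 5914867 \cdot 7559032 = 44710668928744$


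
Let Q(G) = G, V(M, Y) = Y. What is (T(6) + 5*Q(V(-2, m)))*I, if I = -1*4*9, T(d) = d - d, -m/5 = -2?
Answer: -1800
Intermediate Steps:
m = 10 (m = -5*(-2) = 10)
T(d) = 0
I = -36 (I = -4*9 = -36)
(T(6) + 5*Q(V(-2, m)))*I = (0 + 5*10)*(-36) = (0 + 50)*(-36) = 50*(-36) = -1800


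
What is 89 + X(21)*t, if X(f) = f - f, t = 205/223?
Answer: 89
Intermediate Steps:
t = 205/223 (t = 205*(1/223) = 205/223 ≈ 0.91928)
X(f) = 0
89 + X(21)*t = 89 + 0*(205/223) = 89 + 0 = 89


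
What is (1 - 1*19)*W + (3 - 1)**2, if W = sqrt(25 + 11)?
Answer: -104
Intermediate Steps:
W = 6 (W = sqrt(36) = 6)
(1 - 1*19)*W + (3 - 1)**2 = (1 - 1*19)*6 + (3 - 1)**2 = (1 - 19)*6 + 2**2 = -18*6 + 4 = -108 + 4 = -104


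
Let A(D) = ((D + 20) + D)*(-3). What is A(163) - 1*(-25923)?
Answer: 24885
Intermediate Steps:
A(D) = -60 - 6*D (A(D) = ((20 + D) + D)*(-3) = (20 + 2*D)*(-3) = -60 - 6*D)
A(163) - 1*(-25923) = (-60 - 6*163) - 1*(-25923) = (-60 - 978) + 25923 = -1038 + 25923 = 24885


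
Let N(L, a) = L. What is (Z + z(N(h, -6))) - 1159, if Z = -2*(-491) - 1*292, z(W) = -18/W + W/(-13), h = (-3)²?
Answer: -6132/13 ≈ -471.69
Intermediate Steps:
h = 9
z(W) = -18/W - W/13 (z(W) = -18/W + W*(-1/13) = -18/W - W/13)
Z = 690 (Z = 982 - 292 = 690)
(Z + z(N(h, -6))) - 1159 = (690 + (-18/9 - 1/13*9)) - 1159 = (690 + (-18*⅑ - 9/13)) - 1159 = (690 + (-2 - 9/13)) - 1159 = (690 - 35/13) - 1159 = 8935/13 - 1159 = -6132/13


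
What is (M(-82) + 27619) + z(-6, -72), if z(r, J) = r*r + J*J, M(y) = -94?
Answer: 32745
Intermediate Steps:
z(r, J) = J**2 + r**2 (z(r, J) = r**2 + J**2 = J**2 + r**2)
(M(-82) + 27619) + z(-6, -72) = (-94 + 27619) + ((-72)**2 + (-6)**2) = 27525 + (5184 + 36) = 27525 + 5220 = 32745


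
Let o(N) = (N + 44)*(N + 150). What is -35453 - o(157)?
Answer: -97160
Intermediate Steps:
o(N) = (44 + N)*(150 + N)
-35453 - o(157) = -35453 - (6600 + 157**2 + 194*157) = -35453 - (6600 + 24649 + 30458) = -35453 - 1*61707 = -35453 - 61707 = -97160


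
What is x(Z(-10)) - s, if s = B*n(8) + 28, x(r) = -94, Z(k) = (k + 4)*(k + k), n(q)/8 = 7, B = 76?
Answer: -4378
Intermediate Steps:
n(q) = 56 (n(q) = 8*7 = 56)
Z(k) = 2*k*(4 + k) (Z(k) = (4 + k)*(2*k) = 2*k*(4 + k))
s = 4284 (s = 76*56 + 28 = 4256 + 28 = 4284)
x(Z(-10)) - s = -94 - 1*4284 = -94 - 4284 = -4378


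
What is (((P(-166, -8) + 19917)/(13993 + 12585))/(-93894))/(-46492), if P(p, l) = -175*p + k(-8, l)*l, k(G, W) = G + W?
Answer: 16365/38673823640048 ≈ 4.2315e-10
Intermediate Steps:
P(p, l) = -175*p + l*(-8 + l) (P(p, l) = -175*p + (-8 + l)*l = -175*p + l*(-8 + l))
(((P(-166, -8) + 19917)/(13993 + 12585))/(-93894))/(-46492) = ((((-175*(-166) - 8*(-8 - 8)) + 19917)/(13993 + 12585))/(-93894))/(-46492) = ((((29050 - 8*(-16)) + 19917)/26578)*(-1/93894))*(-1/46492) = ((((29050 + 128) + 19917)*(1/26578))*(-1/93894))*(-1/46492) = (((29178 + 19917)*(1/26578))*(-1/93894))*(-1/46492) = ((49095*(1/26578))*(-1/93894))*(-1/46492) = ((49095/26578)*(-1/93894))*(-1/46492) = -16365/831838244*(-1/46492) = 16365/38673823640048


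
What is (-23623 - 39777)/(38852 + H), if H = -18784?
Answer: -15850/5017 ≈ -3.1593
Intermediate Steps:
(-23623 - 39777)/(38852 + H) = (-23623 - 39777)/(38852 - 18784) = -63400/20068 = -63400*1/20068 = -15850/5017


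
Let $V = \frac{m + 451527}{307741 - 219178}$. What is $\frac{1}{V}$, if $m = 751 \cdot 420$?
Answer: $\frac{29521}{255649} \approx 0.11547$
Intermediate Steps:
$m = 315420$
$V = \frac{255649}{29521}$ ($V = \frac{315420 + 451527}{307741 - 219178} = \frac{766947}{88563} = 766947 \cdot \frac{1}{88563} = \frac{255649}{29521} \approx 8.6599$)
$\frac{1}{V} = \frac{1}{\frac{255649}{29521}} = \frac{29521}{255649}$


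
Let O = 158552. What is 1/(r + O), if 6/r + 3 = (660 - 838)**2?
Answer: 31681/5023085918 ≈ 6.3071e-6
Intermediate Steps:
r = 6/31681 (r = 6/(-3 + (660 - 838)**2) = 6/(-3 + (-178)**2) = 6/(-3 + 31684) = 6/31681 ≈ 0.00018939)
1/(r + O) = 1/(6/31681 + 158552) = 1/(5023085918/31681) = 31681/5023085918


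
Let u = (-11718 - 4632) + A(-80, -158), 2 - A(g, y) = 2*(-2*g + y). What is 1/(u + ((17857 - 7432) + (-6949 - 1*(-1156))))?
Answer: -1/11720 ≈ -8.5324e-5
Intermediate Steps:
A(g, y) = 2 - 2*y + 4*g (A(g, y) = 2 - 2*(-2*g + y) = 2 - 2*(y - 2*g) = 2 - (-4*g + 2*y) = 2 + (-2*y + 4*g) = 2 - 2*y + 4*g)
u = -16352 (u = (-11718 - 4632) + (2 - 2*(-158) + 4*(-80)) = -16350 + (2 + 316 - 320) = -16350 - 2 = -16352)
1/(u + ((17857 - 7432) + (-6949 - 1*(-1156)))) = 1/(-16352 + ((17857 - 7432) + (-6949 - 1*(-1156)))) = 1/(-16352 + (10425 + (-6949 + 1156))) = 1/(-16352 + (10425 - 5793)) = 1/(-16352 + 4632) = 1/(-11720) = -1/11720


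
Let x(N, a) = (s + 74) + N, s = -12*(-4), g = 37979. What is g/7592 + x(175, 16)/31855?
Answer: 1212075869/241843160 ≈ 5.0118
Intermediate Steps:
s = 48
x(N, a) = 122 + N (x(N, a) = (48 + 74) + N = 122 + N)
g/7592 + x(175, 16)/31855 = 37979/7592 + (122 + 175)/31855 = 37979*(1/7592) + 297*(1/31855) = 37979/7592 + 297/31855 = 1212075869/241843160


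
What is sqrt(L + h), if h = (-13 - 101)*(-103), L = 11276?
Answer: sqrt(23018) ≈ 151.72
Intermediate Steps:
h = 11742 (h = -114*(-103) = 11742)
sqrt(L + h) = sqrt(11276 + 11742) = sqrt(23018)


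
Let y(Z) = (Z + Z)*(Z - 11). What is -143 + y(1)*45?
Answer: -1043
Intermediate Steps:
y(Z) = 2*Z*(-11 + Z) (y(Z) = (2*Z)*(-11 + Z) = 2*Z*(-11 + Z))
-143 + y(1)*45 = -143 + (2*1*(-11 + 1))*45 = -143 + (2*1*(-10))*45 = -143 - 20*45 = -143 - 900 = -1043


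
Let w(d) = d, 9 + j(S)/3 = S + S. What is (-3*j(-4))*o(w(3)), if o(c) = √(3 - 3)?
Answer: 0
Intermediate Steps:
j(S) = -27 + 6*S (j(S) = -27 + 3*(S + S) = -27 + 3*(2*S) = -27 + 6*S)
o(c) = 0 (o(c) = √0 = 0)
(-3*j(-4))*o(w(3)) = -3*(-27 + 6*(-4))*0 = -3*(-27 - 24)*0 = -3*(-51)*0 = 153*0 = 0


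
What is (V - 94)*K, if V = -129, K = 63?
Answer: -14049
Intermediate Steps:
(V - 94)*K = (-129 - 94)*63 = -223*63 = -14049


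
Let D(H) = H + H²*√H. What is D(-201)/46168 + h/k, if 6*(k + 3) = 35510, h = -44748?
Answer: -3100671969/409648664 + 40401*I*√201/46168 ≈ -7.5691 + 12.406*I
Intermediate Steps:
k = 17746/3 (k = -3 + (⅙)*35510 = -3 + 17755/3 = 17746/3 ≈ 5915.3)
D(H) = H + H^(5/2)
D(-201)/46168 + h/k = (-201 + (-201)^(5/2))/46168 - 44748/17746/3 = (-201 + 40401*I*√201)*(1/46168) - 44748*3/17746 = (-201/46168 + 40401*I*√201/46168) - 67122/8873 = -3100671969/409648664 + 40401*I*√201/46168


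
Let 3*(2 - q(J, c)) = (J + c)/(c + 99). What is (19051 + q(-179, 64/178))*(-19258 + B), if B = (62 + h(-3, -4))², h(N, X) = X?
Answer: -2677995614928/8843 ≈ -3.0284e+8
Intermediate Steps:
B = 3364 (B = (62 - 4)² = 58² = 3364)
q(J, c) = 2 - (J + c)/(3*(99 + c)) (q(J, c) = 2 - (J + c)/(3*(c + 99)) = 2 - (J + c)/(3*(99 + c)))
(19051 + q(-179, 64/178))*(-19258 + B) = (19051 + (594 - 1*(-179) + 5*(64/178))/(3*(99 + 64/178)))*(-19258 + 3364) = (19051 + (594 + 179 + 5*(64*(1/178)))/(3*(99 + 64*(1/178))))*(-15894) = (19051 + (594 + 179 + 5*(32/89))/(3*(99 + 32/89)))*(-15894) = (19051 + (594 + 179 + 160/89)/(3*(8843/89)))*(-15894) = (19051 + (⅓)*(89/8843)*(68957/89))*(-15894) = (19051 + 68957/26529)*(-15894) = (505472936/26529)*(-15894) = -2677995614928/8843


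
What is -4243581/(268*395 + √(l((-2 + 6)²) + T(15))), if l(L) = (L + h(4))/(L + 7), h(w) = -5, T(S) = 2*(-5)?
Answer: -10332186147180/257745811019 + 4243581*I*√5037/257745811019 ≈ -40.087 + 0.0011685*I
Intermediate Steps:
T(S) = -10
l(L) = (-5 + L)/(7 + L) (l(L) = (L - 5)/(L + 7) = (-5 + L)/(7 + L))
-4243581/(268*395 + √(l((-2 + 6)²) + T(15))) = -4243581/(268*395 + √((-5 + (-2 + 6)²)/(7 + (-2 + 6)²) - 10)) = -4243581/(105860 + √((-5 + 4²)/(7 + 4²) - 10)) = -4243581/(105860 + √((-5 + 16)/(7 + 16) - 10)) = -4243581/(105860 + √(11/23 - 10)) = -4243581/(105860 + √(-219/23)) = -4243581/(105860 + I*√5037/23)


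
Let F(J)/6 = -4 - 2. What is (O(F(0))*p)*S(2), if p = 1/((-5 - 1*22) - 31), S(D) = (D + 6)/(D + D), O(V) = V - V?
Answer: 0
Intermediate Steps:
F(J) = -36 (F(J) = 6*(-4 - 2) = 6*(-6) = -36)
O(V) = 0
S(D) = (6 + D)/(2*D) (S(D) = (6 + D)/((2*D)) = (6 + D)*(1/(2*D)) = (6 + D)/(2*D))
p = -1/58 (p = 1/((-5 - 22) - 31) = 1/(-27 - 31) = 1/(-58) = -1/58 ≈ -0.017241)
(O(F(0))*p)*S(2) = (0*(-1/58))*((½)*(6 + 2)/2) = 0*((½)*(½)*8) = 0*2 = 0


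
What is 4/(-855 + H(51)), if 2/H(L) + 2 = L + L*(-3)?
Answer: -208/44461 ≈ -0.0046783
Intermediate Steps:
H(L) = 2/(-2 - 2*L) (H(L) = 2/(-2 + (L + L*(-3))) = 2/(-2 + (L - 3*L)) = 2/(-2 - 2*L))
4/(-855 + H(51)) = 4/(-855 - 1/(1 + 51)) = 4/(-855 - 1/52) = 4/(-44461/52) = -52/44461*4 = -208/44461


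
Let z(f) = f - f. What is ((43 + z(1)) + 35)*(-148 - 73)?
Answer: -17238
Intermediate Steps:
z(f) = 0
((43 + z(1)) + 35)*(-148 - 73) = ((43 + 0) + 35)*(-148 - 73) = (43 + 35)*(-221) = 78*(-221) = -17238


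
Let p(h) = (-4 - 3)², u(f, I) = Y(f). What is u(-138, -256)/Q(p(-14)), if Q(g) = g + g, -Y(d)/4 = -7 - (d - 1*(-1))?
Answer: -260/49 ≈ -5.3061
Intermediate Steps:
Y(d) = 32 + 4*d (Y(d) = -4*(-7 - (d - 1*(-1))) = -4*(-7 - (d + 1)) = -4*(-7 - (1 + d)) = -4*(-7 + (-1 - d)) = -4*(-8 - d) = 32 + 4*d)
u(f, I) = 32 + 4*f
p(h) = 49 (p(h) = (-7)² = 49)
Q(g) = 2*g
u(-138, -256)/Q(p(-14)) = (32 + 4*(-138))/((2*49)) = (32 - 552)/98 = -520*1/98 = -260/49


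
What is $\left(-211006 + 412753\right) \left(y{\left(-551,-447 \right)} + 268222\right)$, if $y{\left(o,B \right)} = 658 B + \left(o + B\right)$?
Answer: $-5427397794$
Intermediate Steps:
$y{\left(o,B \right)} = o + 659 B$ ($y{\left(o,B \right)} = 658 B + \left(B + o\right) = o + 659 B$)
$\left(-211006 + 412753\right) \left(y{\left(-551,-447 \right)} + 268222\right) = \left(-211006 + 412753\right) \left(\left(-551 + 659 \left(-447\right)\right) + 268222\right) = 201747 \left(\left(-551 - 294573\right) + 268222\right) = 201747 \left(-295124 + 268222\right) = 201747 \left(-26902\right) = -5427397794$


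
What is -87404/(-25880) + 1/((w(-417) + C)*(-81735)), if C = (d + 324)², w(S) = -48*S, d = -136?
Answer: 9887248860313/2927577691200 ≈ 3.3773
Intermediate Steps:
C = 35344 (C = (-136 + 324)² = 188² = 35344)
-87404/(-25880) + 1/((w(-417) + C)*(-81735)) = -87404/(-25880) + 1/((-48*(-417) + 35344)*(-81735)) = -87404*(-1/25880) - 1/81735/(20016 + 35344) = 21851/6470 - 1/81735/55360 = 21851/6470 + (1/55360)*(-1/81735) = 21851/6470 - 1/4524849600 = 9887248860313/2927577691200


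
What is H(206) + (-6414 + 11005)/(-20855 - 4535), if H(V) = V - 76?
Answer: 3296109/25390 ≈ 129.82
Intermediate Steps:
H(V) = -76 + V
H(206) + (-6414 + 11005)/(-20855 - 4535) = (-76 + 206) + (-6414 + 11005)/(-20855 - 4535) = 130 + 4591/(-25390) = 130 + 4591*(-1/25390) = 130 - 4591/25390 = 3296109/25390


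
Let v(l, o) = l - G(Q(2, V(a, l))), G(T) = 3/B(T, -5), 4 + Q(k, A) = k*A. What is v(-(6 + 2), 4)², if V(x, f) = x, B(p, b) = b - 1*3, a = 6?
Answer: 3721/64 ≈ 58.141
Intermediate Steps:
B(p, b) = -3 + b (B(p, b) = b - 3 = -3 + b)
Q(k, A) = -4 + A*k (Q(k, A) = -4 + k*A = -4 + A*k)
G(T) = -3/8 (G(T) = 3/(-3 - 5) = 3/(-8) = 3*(-⅛) = -3/8)
v(l, o) = 3/8 + l (v(l, o) = l - 1*(-3/8) = l + 3/8 = 3/8 + l)
v(-(6 + 2), 4)² = (3/8 - (6 + 2))² = (3/8 - 1*8)² = (3/8 - 8)² = (-61/8)² = 3721/64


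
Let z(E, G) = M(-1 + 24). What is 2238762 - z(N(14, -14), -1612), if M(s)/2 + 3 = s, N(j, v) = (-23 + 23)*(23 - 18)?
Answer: 2238722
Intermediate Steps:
N(j, v) = 0 (N(j, v) = 0*5 = 0)
M(s) = -6 + 2*s
z(E, G) = 40 (z(E, G) = -6 + 2*(-1 + 24) = -6 + 2*23 = -6 + 46 = 40)
2238762 - z(N(14, -14), -1612) = 2238762 - 1*40 = 2238762 - 40 = 2238722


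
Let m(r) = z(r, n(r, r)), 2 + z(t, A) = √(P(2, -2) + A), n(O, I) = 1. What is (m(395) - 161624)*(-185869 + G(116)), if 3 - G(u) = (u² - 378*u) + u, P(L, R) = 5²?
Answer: 25147389340 - 155590*√26 ≈ 2.5147e+10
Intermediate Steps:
P(L, R) = 25
z(t, A) = -2 + √(25 + A)
m(r) = -2 + √26 (m(r) = -2 + √(25 + 1) = -2 + √26)
G(u) = 3 - u² + 377*u (G(u) = 3 - ((u² - 378*u) + u) = 3 - (u² - 377*u) = 3 + (-u² + 377*u) = 3 - u² + 377*u)
(m(395) - 161624)*(-185869 + G(116)) = ((-2 + √26) - 161624)*(-185869 + (3 - 1*116² + 377*116)) = (-161626 + √26)*(-185869 + (3 - 1*13456 + 43732)) = (-161626 + √26)*(-185869 + (3 - 13456 + 43732)) = (-161626 + √26)*(-185869 + 30279) = (-161626 + √26)*(-155590) = 25147389340 - 155590*√26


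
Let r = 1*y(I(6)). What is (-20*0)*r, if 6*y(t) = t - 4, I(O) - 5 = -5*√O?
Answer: 0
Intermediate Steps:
I(O) = 5 - 5*√O
y(t) = -⅔ + t/6 (y(t) = (t - 4)/6 = (-4 + t)/6 = -⅔ + t/6)
r = ⅙ - 5*√6/6 (r = 1*(-⅔ + (5 - 5*√6)/6) = 1*(-⅔ + (⅚ - 5*√6/6)) = 1*(⅙ - 5*√6/6) = ⅙ - 5*√6/6 ≈ -1.8746)
(-20*0)*r = (-20*0)*(⅙ - 5*√6/6) = 0*(⅙ - 5*√6/6) = 0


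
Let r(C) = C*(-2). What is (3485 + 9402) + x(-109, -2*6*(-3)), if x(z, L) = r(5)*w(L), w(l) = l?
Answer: 12527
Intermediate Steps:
r(C) = -2*C
x(z, L) = -10*L (x(z, L) = (-2*5)*L = -10*L)
(3485 + 9402) + x(-109, -2*6*(-3)) = (3485 + 9402) - 10*(-2*6)*(-3) = 12887 - (-120)*(-3) = 12887 - 10*36 = 12887 - 360 = 12527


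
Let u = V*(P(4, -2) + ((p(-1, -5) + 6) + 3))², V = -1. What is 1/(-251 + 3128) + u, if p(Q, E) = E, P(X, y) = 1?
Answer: -71924/2877 ≈ -25.000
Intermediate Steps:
u = -25 (u = -(1 + ((-5 + 6) + 3))² = -(1 + (1 + 3))² = -(1 + 4)² = -1*5² = -1*25 = -25)
1/(-251 + 3128) + u = 1/(-251 + 3128) - 25 = 1/2877 - 25 = -71924/2877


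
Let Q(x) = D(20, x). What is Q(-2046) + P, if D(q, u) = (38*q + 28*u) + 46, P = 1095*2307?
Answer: 2469683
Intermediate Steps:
P = 2526165
D(q, u) = 46 + 28*u + 38*q (D(q, u) = (28*u + 38*q) + 46 = 46 + 28*u + 38*q)
Q(x) = 806 + 28*x (Q(x) = 46 + 28*x + 38*20 = 46 + 28*x + 760 = 806 + 28*x)
Q(-2046) + P = (806 + 28*(-2046)) + 2526165 = (806 - 57288) + 2526165 = -56482 + 2526165 = 2469683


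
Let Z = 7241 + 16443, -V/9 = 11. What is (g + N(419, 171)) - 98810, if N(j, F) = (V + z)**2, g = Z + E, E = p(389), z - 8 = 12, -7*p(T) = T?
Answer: -482584/7 ≈ -68941.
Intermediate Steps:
p(T) = -T/7
z = 20 (z = 8 + 12 = 20)
V = -99 (V = -9*11 = -99)
E = -389/7 (E = -1/7*389 = -389/7 ≈ -55.571)
Z = 23684
g = 165399/7 (g = 23684 - 389/7 = 165399/7 ≈ 23628.)
N(j, F) = 6241 (N(j, F) = (-99 + 20)**2 = (-79)**2 = 6241)
(g + N(419, 171)) - 98810 = (165399/7 + 6241) - 98810 = 209086/7 - 98810 = -482584/7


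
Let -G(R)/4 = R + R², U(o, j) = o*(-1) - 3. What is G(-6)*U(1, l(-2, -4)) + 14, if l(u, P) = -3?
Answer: 494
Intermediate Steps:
U(o, j) = -3 - o (U(o, j) = -o - 3 = -3 - o)
G(R) = -4*R - 4*R² (G(R) = -4*(R + R²) = -4*R - 4*R²)
G(-6)*U(1, l(-2, -4)) + 14 = (-4*(-6)*(1 - 6))*(-3 - 1*1) + 14 = (-4*(-6)*(-5))*(-3 - 1) + 14 = -120*(-4) + 14 = 480 + 14 = 494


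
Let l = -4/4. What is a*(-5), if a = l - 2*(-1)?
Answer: -5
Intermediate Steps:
l = -1 (l = -4*¼ = -1)
a = 1 (a = -1 - 2*(-1) = -1 + 2 = 1)
a*(-5) = 1*(-5) = -5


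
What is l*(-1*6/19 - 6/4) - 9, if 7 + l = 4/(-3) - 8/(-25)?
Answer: 5273/950 ≈ 5.5505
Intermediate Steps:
l = -601/75 (l = -7 + (4/(-3) - 8/(-25)) = -7 + (4*(-1/3) - 8*(-1/25)) = -7 + (-4/3 + 8/25) = -7 - 76/75 = -601/75 ≈ -8.0133)
l*(-1*6/19 - 6/4) - 9 = -601*(-1*6/19 - 6/4)/75 - 9 = -601*(-6*1/19 - 6*1/4)/75 - 9 = -601*(-6/19 - 3/2)/75 - 9 = -601/75*(-69/38) - 9 = 13823/950 - 9 = 5273/950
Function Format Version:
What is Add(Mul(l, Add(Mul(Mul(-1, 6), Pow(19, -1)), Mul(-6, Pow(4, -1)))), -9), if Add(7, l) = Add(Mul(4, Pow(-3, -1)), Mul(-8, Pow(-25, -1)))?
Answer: Rational(5273, 950) ≈ 5.5505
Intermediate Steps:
l = Rational(-601, 75) (l = Add(-7, Add(Mul(4, Pow(-3, -1)), Mul(-8, Pow(-25, -1)))) = Add(-7, Add(Mul(4, Rational(-1, 3)), Mul(-8, Rational(-1, 25)))) = Add(-7, Add(Rational(-4, 3), Rational(8, 25))) = Add(-7, Rational(-76, 75)) = Rational(-601, 75) ≈ -8.0133)
Add(Mul(l, Add(Mul(Mul(-1, 6), Pow(19, -1)), Mul(-6, Pow(4, -1)))), -9) = Add(Mul(Rational(-601, 75), Add(Mul(Mul(-1, 6), Pow(19, -1)), Mul(-6, Pow(4, -1)))), -9) = Add(Mul(Rational(-601, 75), Add(Mul(-6, Rational(1, 19)), Mul(-6, Rational(1, 4)))), -9) = Add(Mul(Rational(-601, 75), Add(Rational(-6, 19), Rational(-3, 2))), -9) = Add(Mul(Rational(-601, 75), Rational(-69, 38)), -9) = Add(Rational(13823, 950), -9) = Rational(5273, 950)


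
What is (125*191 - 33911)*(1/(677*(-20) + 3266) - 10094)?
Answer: 520395488626/5137 ≈ 1.0130e+8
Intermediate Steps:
(125*191 - 33911)*(1/(677*(-20) + 3266) - 10094) = (23875 - 33911)*(1/(-13540 + 3266) - 10094) = -10036*(1/(-10274) - 10094) = -10036*(-1/10274 - 10094) = -10036*(-103705757/10274) = 520395488626/5137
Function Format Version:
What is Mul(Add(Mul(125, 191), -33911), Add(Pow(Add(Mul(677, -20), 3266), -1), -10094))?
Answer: Rational(520395488626, 5137) ≈ 1.0130e+8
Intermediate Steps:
Mul(Add(Mul(125, 191), -33911), Add(Pow(Add(Mul(677, -20), 3266), -1), -10094)) = Mul(Add(23875, -33911), Add(Pow(Add(-13540, 3266), -1), -10094)) = Mul(-10036, Add(Pow(-10274, -1), -10094)) = Mul(-10036, Add(Rational(-1, 10274), -10094)) = Mul(-10036, Rational(-103705757, 10274)) = Rational(520395488626, 5137)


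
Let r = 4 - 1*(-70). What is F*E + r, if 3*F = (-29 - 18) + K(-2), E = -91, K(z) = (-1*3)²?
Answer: 3680/3 ≈ 1226.7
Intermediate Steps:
K(z) = 9 (K(z) = (-3)² = 9)
r = 74 (r = 4 + 70 = 74)
F = -38/3 (F = ((-29 - 18) + 9)/3 = (-47 + 9)/3 = (⅓)*(-38) = -38/3 ≈ -12.667)
F*E + r = -38/3*(-91) + 74 = 3458/3 + 74 = 3680/3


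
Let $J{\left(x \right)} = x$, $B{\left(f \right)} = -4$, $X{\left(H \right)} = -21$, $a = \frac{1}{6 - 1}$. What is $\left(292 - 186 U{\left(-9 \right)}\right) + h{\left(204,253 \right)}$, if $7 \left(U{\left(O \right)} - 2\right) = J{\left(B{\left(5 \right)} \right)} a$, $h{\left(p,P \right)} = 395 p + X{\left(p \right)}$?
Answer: $\frac{2817509}{35} \approx 80500.0$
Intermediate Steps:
$a = \frac{1}{5} \approx 0.2$
$h{\left(p,P \right)} = -21 + 395 p$ ($h{\left(p,P \right)} = 395 p - 21 = -21 + 395 p$)
$U{\left(O \right)} = \frac{66}{35}$ ($U{\left(O \right)} = 2 + \frac{\left(-4\right) \frac{1}{5}}{7} = 2 + \frac{1}{7} \left(- \frac{4}{5}\right) = 2 - \frac{4}{35} = \frac{66}{35}$)
$\left(292 - 186 U{\left(-9 \right)}\right) + h{\left(204,253 \right)} = \left(292 - \frac{12276}{35}\right) + \left(-21 + 395 \cdot 204\right) = \left(292 - \frac{12276}{35}\right) + \left(-21 + 80580\right) = - \frac{2056}{35} + 80559 = \frac{2817509}{35}$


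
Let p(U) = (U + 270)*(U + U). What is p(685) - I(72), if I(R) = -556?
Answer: 1308906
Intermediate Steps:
p(U) = 2*U*(270 + U) (p(U) = (270 + U)*(2*U) = 2*U*(270 + U))
p(685) - I(72) = 2*685*(270 + 685) - 1*(-556) = 2*685*955 + 556 = 1308350 + 556 = 1308906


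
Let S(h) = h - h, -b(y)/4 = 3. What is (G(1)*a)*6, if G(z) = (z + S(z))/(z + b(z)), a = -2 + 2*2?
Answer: -12/11 ≈ -1.0909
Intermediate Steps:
b(y) = -12 (b(y) = -4*3 = -12)
S(h) = 0
a = 2 (a = -2 + 4 = 2)
G(z) = z/(-12 + z) (G(z) = (z + 0)/(z - 12) = z/(-12 + z))
(G(1)*a)*6 = ((1/(-12 + 1))*2)*6 = ((1/(-11))*2)*6 = ((1*(-1/11))*2)*6 = -1/11*2*6 = -2/11*6 = -12/11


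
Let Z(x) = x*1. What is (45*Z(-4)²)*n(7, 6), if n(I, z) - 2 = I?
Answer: 6480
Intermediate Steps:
Z(x) = x
n(I, z) = 2 + I
(45*Z(-4)²)*n(7, 6) = (45*(-4)²)*(2 + 7) = (45*16)*9 = 720*9 = 6480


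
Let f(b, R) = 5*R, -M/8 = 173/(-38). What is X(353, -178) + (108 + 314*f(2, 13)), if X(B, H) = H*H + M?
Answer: 992530/19 ≈ 52238.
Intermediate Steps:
M = 692/19 (M = -1384/(-38) = -1384*(-1)/38 = -8*(-173/38) = 692/19 ≈ 36.421)
X(B, H) = 692/19 + H² (X(B, H) = H*H + 692/19 = H² + 692/19 = 692/19 + H²)
X(353, -178) + (108 + 314*f(2, 13)) = (692/19 + (-178)²) + (108 + 314*(5*13)) = (692/19 + 31684) + (108 + 314*65) = 602688/19 + (108 + 20410) = 602688/19 + 20518 = 992530/19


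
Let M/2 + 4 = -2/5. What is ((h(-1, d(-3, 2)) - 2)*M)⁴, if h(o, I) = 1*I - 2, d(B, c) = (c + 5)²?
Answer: 24591257856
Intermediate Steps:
d(B, c) = (5 + c)²
h(o, I) = -2 + I (h(o, I) = I - 2 = -2 + I)
M = -44/5 (M = -8 + 2*(-2/5) = -8 + 2*(-2*⅕) = -8 + 2*(-⅖) = -8 - ⅘ = -44/5 ≈ -8.8000)
((h(-1, d(-3, 2)) - 2)*M)⁴ = (((-2 + (5 + 2)²) - 2)*(-44/5))⁴ = (((-2 + 7²) - 2)*(-44/5))⁴ = (((-2 + 49) - 2)*(-44/5))⁴ = ((47 - 2)*(-44/5))⁴ = (45*(-44/5))⁴ = (-396)⁴ = 24591257856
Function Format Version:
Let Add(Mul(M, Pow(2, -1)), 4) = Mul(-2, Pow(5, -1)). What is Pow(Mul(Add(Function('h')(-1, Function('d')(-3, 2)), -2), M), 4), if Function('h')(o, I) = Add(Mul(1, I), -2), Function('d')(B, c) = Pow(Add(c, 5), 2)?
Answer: 24591257856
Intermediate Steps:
Function('d')(B, c) = Pow(Add(5, c), 2)
Function('h')(o, I) = Add(-2, I) (Function('h')(o, I) = Add(I, -2) = Add(-2, I))
M = Rational(-44, 5) (M = Add(-8, Mul(2, Mul(-2, Pow(5, -1)))) = Add(-8, Mul(2, Mul(-2, Rational(1, 5)))) = Add(-8, Mul(2, Rational(-2, 5))) = Add(-8, Rational(-4, 5)) = Rational(-44, 5) ≈ -8.8000)
Pow(Mul(Add(Function('h')(-1, Function('d')(-3, 2)), -2), M), 4) = Pow(Mul(Add(Add(-2, Pow(Add(5, 2), 2)), -2), Rational(-44, 5)), 4) = Pow(Mul(Add(Add(-2, Pow(7, 2)), -2), Rational(-44, 5)), 4) = Pow(Mul(Add(Add(-2, 49), -2), Rational(-44, 5)), 4) = Pow(Mul(Add(47, -2), Rational(-44, 5)), 4) = Pow(Mul(45, Rational(-44, 5)), 4) = Pow(-396, 4) = 24591257856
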